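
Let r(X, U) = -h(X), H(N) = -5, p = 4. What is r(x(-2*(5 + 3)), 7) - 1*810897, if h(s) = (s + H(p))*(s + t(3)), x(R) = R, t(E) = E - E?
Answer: -811233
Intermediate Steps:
t(E) = 0
h(s) = s*(-5 + s) (h(s) = (s - 5)*(s + 0) = (-5 + s)*s = s*(-5 + s))
r(X, U) = -X*(-5 + X)
r(x(-2*(5 + 3)), 7) - 1*810897 = (-2*(5 + 3))*(5 - (-2)*(5 + 3)) - 1*810897 = (-2*8)*(5 - (-2)*8) - 810897 = -16*(5 - 1*(-16)) - 810897 = -16*(5 + 16) - 810897 = -16*21 - 810897 = -336 - 810897 = -811233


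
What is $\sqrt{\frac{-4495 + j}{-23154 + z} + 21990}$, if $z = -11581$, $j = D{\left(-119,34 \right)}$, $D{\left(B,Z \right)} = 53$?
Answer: $\frac{14 \sqrt{135364969595}}{34735} \approx 148.29$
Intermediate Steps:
$j = 53$
$\sqrt{\frac{-4495 + j}{-23154 + z} + 21990} = \sqrt{\frac{-4495 + 53}{-23154 - 11581} + 21990} = \sqrt{- \frac{4442}{-34735} + 21990} = \sqrt{\left(-4442\right) \left(- \frac{1}{34735}\right) + 21990} = \sqrt{\frac{4442}{34735} + 21990} = \sqrt{\frac{763827092}{34735}} = \frac{14 \sqrt{135364969595}}{34735}$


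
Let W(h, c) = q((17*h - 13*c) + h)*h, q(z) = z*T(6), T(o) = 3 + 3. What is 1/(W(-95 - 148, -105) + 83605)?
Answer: 1/4470727 ≈ 2.2368e-7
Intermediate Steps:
T(o) = 6
q(z) = 6*z (q(z) = z*6 = 6*z)
W(h, c) = h*(-78*c + 108*h) (W(h, c) = (6*((17*h - 13*c) + h))*h = (6*((-13*c + 17*h) + h))*h = (6*(-13*c + 18*h))*h = (-78*c + 108*h)*h = h*(-78*c + 108*h))
1/(W(-95 - 148, -105) + 83605) = 1/(6*(-95 - 148)*(-13*(-105) + 18*(-95 - 148)) + 83605) = 1/(6*(-243)*(1365 + 18*(-243)) + 83605) = 1/(6*(-243)*(1365 - 4374) + 83605) = 1/(6*(-243)*(-3009) + 83605) = 1/(4387122 + 83605) = 1/4470727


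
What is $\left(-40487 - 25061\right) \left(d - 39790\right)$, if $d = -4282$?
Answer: $2888831456$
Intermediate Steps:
$\left(-40487 - 25061\right) \left(d - 39790\right) = \left(-40487 - 25061\right) \left(-4282 - 39790\right) = \left(-65548\right) \left(-44072\right) = 2888831456$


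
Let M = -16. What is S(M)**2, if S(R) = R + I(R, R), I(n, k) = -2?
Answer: 324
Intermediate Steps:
S(R) = -2 + R (S(R) = R - 2 = -2 + R)
S(M)**2 = (-2 - 16)**2 = (-18)**2 = 324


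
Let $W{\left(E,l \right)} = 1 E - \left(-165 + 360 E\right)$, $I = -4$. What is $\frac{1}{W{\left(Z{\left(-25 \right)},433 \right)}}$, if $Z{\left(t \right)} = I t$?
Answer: $- \frac{1}{35735} \approx -2.7984 \cdot 10^{-5}$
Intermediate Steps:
$Z{\left(t \right)} = - 4 t$
$W{\left(E,l \right)} = 165 - 359 E$ ($W{\left(E,l \right)} = E - \left(-165 + 360 E\right) = 165 - 359 E$)
$\frac{1}{W{\left(Z{\left(-25 \right)},433 \right)}} = \frac{1}{165 - 359 \left(\left(-4\right) \left(-25\right)\right)} = \frac{1}{165 - 35900} = \frac{1}{-35735} = - \frac{1}{35735}$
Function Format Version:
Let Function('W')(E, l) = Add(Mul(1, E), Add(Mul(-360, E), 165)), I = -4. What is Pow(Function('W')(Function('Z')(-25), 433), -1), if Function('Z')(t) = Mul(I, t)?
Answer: Rational(-1, 35735) ≈ -2.7984e-5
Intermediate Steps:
Function('Z')(t) = Mul(-4, t)
Function('W')(E, l) = Add(165, Mul(-359, E)) (Function('W')(E, l) = Add(E, Add(165, Mul(-360, E))) = Add(165, Mul(-359, E)))
Pow(Function('W')(Function('Z')(-25), 433), -1) = Pow(Add(165, Mul(-359, Mul(-4, -25))), -1) = Pow(Add(165, Mul(-359, 100)), -1) = Pow(Add(165, -35900), -1) = Pow(-35735, -1) = Rational(-1, 35735)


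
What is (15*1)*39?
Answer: 585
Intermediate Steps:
(15*1)*39 = 15*39 = 585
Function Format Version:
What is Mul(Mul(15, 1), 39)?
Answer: 585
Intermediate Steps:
Mul(Mul(15, 1), 39) = Mul(15, 39) = 585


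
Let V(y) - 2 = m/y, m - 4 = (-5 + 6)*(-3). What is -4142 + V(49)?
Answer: -202859/49 ≈ -4140.0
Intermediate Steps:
m = 1 (m = 4 + (-5 + 6)*(-3) = 4 + 1*(-3) = 4 - 3 = 1)
V(y) = 2 + 1/y
-4142 + V(49) = -4142 + (2 + 1/49) = -4142 + 99/49 = -202859/49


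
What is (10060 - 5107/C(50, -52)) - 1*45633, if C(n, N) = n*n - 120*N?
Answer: -310913127/8740 ≈ -35574.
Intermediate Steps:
C(n, N) = n**2 - 120*N
(10060 - 5107/C(50, -52)) - 1*45633 = (10060 - 5107/(50**2 - 120*(-52))) - 1*45633 = (10060 - 5107/(2500 + 6240)) - 45633 = (10060 - 5107/8740) - 45633 = 87919293/8740 - 45633 = -310913127/8740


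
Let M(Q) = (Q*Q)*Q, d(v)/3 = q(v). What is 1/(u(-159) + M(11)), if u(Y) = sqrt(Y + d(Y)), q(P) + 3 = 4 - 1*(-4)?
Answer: 1331/1771705 - 12*I/1771705 ≈ 0.00075125 - 6.7731e-6*I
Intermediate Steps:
q(P) = 5 (q(P) = -3 + (4 - 1*(-4)) = -3 + (4 + 4) = -3 + 8 = 5)
d(v) = 15 (d(v) = 3*5 = 15)
M(Q) = Q**3 (M(Q) = Q**2*Q = Q**3)
u(Y) = sqrt(15 + Y) (u(Y) = sqrt(Y + 15) = sqrt(15 + Y))
1/(u(-159) + M(11)) = 1/(sqrt(15 - 159) + 11**3) = 1/(sqrt(-144) + 1331) = 1/(12*I + 1331) = 1/(1331 + 12*I) = (1331 - 12*I)/1771705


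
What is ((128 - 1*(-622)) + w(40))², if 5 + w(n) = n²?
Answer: 5499025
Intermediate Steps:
w(n) = -5 + n²
((128 - 1*(-622)) + w(40))² = ((128 - 1*(-622)) + (-5 + 40²))² = ((128 + 622) + (-5 + 1600))² = (750 + 1595)² = 2345² = 5499025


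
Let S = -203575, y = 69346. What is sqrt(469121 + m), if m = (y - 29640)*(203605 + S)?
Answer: sqrt(1660301) ≈ 1288.5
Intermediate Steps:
m = 1191180 (m = (69346 - 29640)*(203605 - 203575) = 39706*30 = 1191180)
sqrt(469121 + m) = sqrt(469121 + 1191180) = sqrt(1660301)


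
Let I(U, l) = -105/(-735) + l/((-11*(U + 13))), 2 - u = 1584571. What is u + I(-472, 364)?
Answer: -56003414570/35343 ≈ -1.5846e+6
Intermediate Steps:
u = -1584569 (u = 2 - 1*1584571 = 2 - 1584571 = -1584569)
I(U, l) = ⅐ + l/(-143 - 11*U) (I(U, l) = -105*(-1/735) + l/((-11*(13 + U))) = ⅐ + l/(-143 - 11*U))
u + I(-472, 364) = -1584569 + (143 - 7*364 + 11*(-472))/(77*(13 - 472)) = -1584569 + (1/77)*(143 - 2548 - 5192)/(-459) = -1584569 + (1/77)*(-1/459)*(-7597) = -1584569 + 7597/35343 = -56003414570/35343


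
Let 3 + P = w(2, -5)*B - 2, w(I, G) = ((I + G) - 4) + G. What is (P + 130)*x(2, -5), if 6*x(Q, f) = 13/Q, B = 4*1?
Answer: 1001/12 ≈ 83.417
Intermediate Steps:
w(I, G) = -4 + I + 2*G (w(I, G) = ((G + I) - 4) + G = (-4 + G + I) + G = -4 + I + 2*G)
B = 4
x(Q, f) = 13/(6*Q) (x(Q, f) = (13/Q)/6 = 13/(6*Q))
P = -53 (P = -3 + ((-4 + 2 + 2*(-5))*4 - 2) = -3 + ((-4 + 2 - 10)*4 - 2) = -3 + (-12*4 - 2) = -3 + (-48 - 2) = -3 - 50 = -53)
(P + 130)*x(2, -5) = (-53 + 130)*((13/6)/2) = 77*((13/6)*(½)) = 77*(13/12) = 1001/12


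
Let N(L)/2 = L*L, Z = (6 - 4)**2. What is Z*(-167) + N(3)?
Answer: -650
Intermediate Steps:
Z = 4 (Z = 2**2 = 4)
N(L) = 2*L**2 (N(L) = 2*(L*L) = 2*L**2)
Z*(-167) + N(3) = 4*(-167) + 2*3**2 = -668 + 2*9 = -668 + 18 = -650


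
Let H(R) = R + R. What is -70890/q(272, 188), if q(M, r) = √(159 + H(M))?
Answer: -70890*√703/703 ≈ -2673.7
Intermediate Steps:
H(R) = 2*R
q(M, r) = √(159 + 2*M)
-70890/q(272, 188) = -70890/√(159 + 2*272) = -70890/√(159 + 544) = -70890*√703/703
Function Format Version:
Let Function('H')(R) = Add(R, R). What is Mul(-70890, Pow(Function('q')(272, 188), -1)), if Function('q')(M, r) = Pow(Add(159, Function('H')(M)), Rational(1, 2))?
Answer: Mul(Rational(-70890, 703), Pow(703, Rational(1, 2))) ≈ -2673.7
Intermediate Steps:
Function('H')(R) = Mul(2, R)
Function('q')(M, r) = Pow(Add(159, Mul(2, M)), Rational(1, 2))
Mul(-70890, Pow(Function('q')(272, 188), -1)) = Mul(-70890, Pow(Pow(Add(159, Mul(2, 272)), Rational(1, 2)), -1)) = Mul(-70890, Pow(Pow(Add(159, 544), Rational(1, 2)), -1)) = Mul(-70890, Pow(Pow(703, Rational(1, 2)), -1)) = Mul(-70890, Mul(Rational(1, 703), Pow(703, Rational(1, 2)))) = Mul(Rational(-70890, 703), Pow(703, Rational(1, 2)))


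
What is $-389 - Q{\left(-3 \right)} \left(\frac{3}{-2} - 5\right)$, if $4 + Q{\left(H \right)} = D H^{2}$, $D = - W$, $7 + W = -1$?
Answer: $53$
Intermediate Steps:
$W = -8$ ($W = -7 - 1 = -8$)
$D = 8$ ($D = \left(-1\right) \left(-8\right) = 8$)
$Q{\left(H \right)} = -4 + 8 H^{2}$
$-389 - Q{\left(-3 \right)} \left(\frac{3}{-2} - 5\right) = -389 - \left(-4 + 8 \left(-3\right)^{2}\right) \left(\frac{3}{-2} - 5\right) = -389 - \left(-4 + 8 \cdot 9\right) \left(3 \left(- \frac{1}{2}\right) - 5\right) = -389 - \left(-4 + 72\right) \left(- \frac{3}{2} - 5\right) = -389 - 68 \left(- \frac{13}{2}\right) = -389 - -442 = -389 + 442 = 53$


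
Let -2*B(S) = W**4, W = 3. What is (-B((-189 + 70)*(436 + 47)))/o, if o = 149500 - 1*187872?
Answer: -81/76744 ≈ -0.0010555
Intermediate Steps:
o = -38372 (o = 149500 - 187872 = -38372)
B(S) = -81/2 (B(S) = -1/2*3**4 = -1/2*81 = -81/2)
(-B((-189 + 70)*(436 + 47)))/o = -1*(-81/2)/(-38372) = (81/2)*(-1/38372) = -81/76744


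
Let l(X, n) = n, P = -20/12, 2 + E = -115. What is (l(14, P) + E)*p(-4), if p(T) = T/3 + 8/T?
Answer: 3560/9 ≈ 395.56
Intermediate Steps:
E = -117 (E = -2 - 115 = -117)
P = -5/3 (P = -20*1/12 = -5/3 ≈ -1.6667)
p(T) = 8/T + T/3 (p(T) = T*(1/3) + 8/T = T/3 + 8/T = 8/T + T/3)
(l(14, P) + E)*p(-4) = (-5/3 - 117)*(8/(-4) + (1/3)*(-4)) = -356*(8*(-1/4) - 4/3)/3 = -356*(-2 - 4/3)/3 = -356/3*(-10/3) = 3560/9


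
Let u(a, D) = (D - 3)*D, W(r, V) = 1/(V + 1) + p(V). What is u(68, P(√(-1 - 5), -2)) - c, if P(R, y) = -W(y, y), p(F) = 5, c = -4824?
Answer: 4852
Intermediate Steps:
W(r, V) = 5 + 1/(1 + V) (W(r, V) = 1/(V + 1) + 5 = 1/(1 + V) + 5 = 5 + 1/(1 + V))
P(R, y) = -(6 + 5*y)/(1 + y)
u(a, D) = D*(-3 + D) (u(a, D) = (-3 + D)*D = D*(-3 + D))
u(68, P(√(-1 - 5), -2)) - c = ((-6 - 5*(-2))/(1 - 2))*(-3 + (-6 - 5*(-2))/(1 - 2)) - 1*(-4824) = ((-6 + 10)/(-1))*(-3 + (-6 + 10)/(-1)) + 4824 = (-1*4)*(-3 - 1*4) + 4824 = -4*(-3 - 4) + 4824 = -4*(-7) + 4824 = 28 + 4824 = 4852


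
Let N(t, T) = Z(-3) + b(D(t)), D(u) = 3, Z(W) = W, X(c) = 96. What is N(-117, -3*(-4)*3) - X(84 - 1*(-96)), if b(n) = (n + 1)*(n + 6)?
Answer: -63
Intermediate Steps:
b(n) = (1 + n)*(6 + n)
N(t, T) = 33 (N(t, T) = -3 + (6 + 3² + 7*3) = -3 + (6 + 9 + 21) = -3 + 36 = 33)
N(-117, -3*(-4)*3) - X(84 - 1*(-96)) = 33 - 1*96 = 33 - 96 = -63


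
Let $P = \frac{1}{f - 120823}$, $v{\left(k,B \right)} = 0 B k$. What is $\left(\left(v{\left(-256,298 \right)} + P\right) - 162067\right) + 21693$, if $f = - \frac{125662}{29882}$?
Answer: $- \frac{253414272823417}{1805279274} \approx -1.4037 \cdot 10^{5}$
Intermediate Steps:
$v{\left(k,B \right)} = 0$ ($v{\left(k,B \right)} = 0 k = 0$)
$f = - \frac{62831}{14941}$ ($f = \left(-125662\right) \frac{1}{29882} = - \frac{62831}{14941} \approx -4.2053$)
$P = - \frac{14941}{1805279274}$ ($P = \frac{1}{- \frac{62831}{14941} - 120823} = \frac{1}{- \frac{1805279274}{14941}} = - \frac{14941}{1805279274} \approx -8.2763 \cdot 10^{-6}$)
$\left(\left(v{\left(-256,298 \right)} + P\right) - 162067\right) + 21693 = \left(\left(0 - \frac{14941}{1805279274}\right) - 162067\right) + 21693 = \left(- \frac{14941}{1805279274} - 162067\right) + 21693 = - \frac{292576196114299}{1805279274} + 21693 = - \frac{253414272823417}{1805279274}$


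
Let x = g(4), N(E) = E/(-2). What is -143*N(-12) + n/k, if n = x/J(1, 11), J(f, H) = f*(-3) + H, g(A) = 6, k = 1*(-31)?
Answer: -106395/124 ≈ -858.02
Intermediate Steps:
k = -31
N(E) = -E/2 (N(E) = E*(-½) = -E/2)
J(f, H) = H - 3*f (J(f, H) = -3*f + H = H - 3*f)
x = 6
n = ¾ (n = 6/(11 - 3*1) = 6/(11 - 3) = 6/8 = 6*(⅛) = ¾ ≈ 0.75000)
-143*N(-12) + n/k = -(-143)*(-12)/2 + (¾)/(-31) = -143*6 + (¾)*(-1/31) = -858 - 3/124 = -106395/124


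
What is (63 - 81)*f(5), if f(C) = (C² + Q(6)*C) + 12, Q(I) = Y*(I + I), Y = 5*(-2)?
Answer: 10134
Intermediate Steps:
Y = -10
Q(I) = -20*I (Q(I) = -10*(I + I) = -20*I)
f(C) = 12 + C² - 120*C (f(C) = (C² + (-20*6)*C) + 12 = (C² - 120*C) + 12 = 12 + C² - 120*C)
(63 - 81)*f(5) = (63 - 81)*(12 + 5² - 120*5) = -18*(12 + 25 - 600) = -18*(-563) = 10134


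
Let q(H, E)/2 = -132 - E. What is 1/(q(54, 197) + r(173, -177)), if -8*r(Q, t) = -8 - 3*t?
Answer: -8/5787 ≈ -0.0013824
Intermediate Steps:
r(Q, t) = 1 + 3*t/8 (r(Q, t) = -(-8 - 3*t)/8 = 1 + 3*t/8)
q(H, E) = -264 - 2*E (q(H, E) = 2*(-132 - E) = -264 - 2*E)
1/(q(54, 197) + r(173, -177)) = 1/((-264 - 2*197) + (1 + (3/8)*(-177))) = 1/((-264 - 394) + (1 - 531/8)) = 1/(-658 - 523/8) = 1/(-5787/8) = -8/5787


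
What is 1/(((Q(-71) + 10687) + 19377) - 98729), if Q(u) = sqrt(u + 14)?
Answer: -68665/4714882282 - I*sqrt(57)/4714882282 ≈ -1.4563e-5 - 1.6013e-9*I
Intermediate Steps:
Q(u) = sqrt(14 + u)
1/(((Q(-71) + 10687) + 19377) - 98729) = 1/(((sqrt(14 - 71) + 10687) + 19377) - 98729) = 1/(((sqrt(-57) + 10687) + 19377) - 98729) = 1/(((I*sqrt(57) + 10687) + 19377) - 98729) = 1/(((10687 + I*sqrt(57)) + 19377) - 98729) = 1/((30064 + I*sqrt(57)) - 98729) = 1/(-68665 + I*sqrt(57))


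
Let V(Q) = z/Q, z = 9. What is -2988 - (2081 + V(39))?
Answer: -65900/13 ≈ -5069.2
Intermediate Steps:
V(Q) = 9/Q
-2988 - (2081 + V(39)) = -2988 - (2081 + 9/39) = -2988 - (2081 + 9*(1/39)) = -2988 - (2081 + 3/13) = -2988 - 1*27056/13 = -2988 - 27056/13 = -65900/13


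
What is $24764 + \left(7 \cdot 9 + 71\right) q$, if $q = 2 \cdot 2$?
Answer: $25300$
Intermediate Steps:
$q = 4$
$24764 + \left(7 \cdot 9 + 71\right) q = 24764 + \left(7 \cdot 9 + 71\right) 4 = 24764 + \left(63 + 71\right) 4 = 24764 + 134 \cdot 4 = 24764 + 536 = 25300$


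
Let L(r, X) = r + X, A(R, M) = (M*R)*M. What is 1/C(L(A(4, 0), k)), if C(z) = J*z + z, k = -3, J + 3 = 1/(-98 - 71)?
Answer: 169/1017 ≈ 0.16618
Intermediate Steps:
A(R, M) = R*M²
J = -508/169 (J = -3 + 1/(-98 - 71) = -3 + 1/(-169) = -3 - 1/169 = -508/169 ≈ -3.0059)
L(r, X) = X + r
C(z) = -339*z/169 (C(z) = -508*z/169 + z = -339*z/169)
1/C(L(A(4, 0), k)) = 1/(-339*(-3 + 4*0²)/169) = 1/(-339*(-3 + 4*0)/169) = 1/(-339*(-3 + 0)/169) = 1/(-339/169*(-3)) = 1/(1017/169) = 169/1017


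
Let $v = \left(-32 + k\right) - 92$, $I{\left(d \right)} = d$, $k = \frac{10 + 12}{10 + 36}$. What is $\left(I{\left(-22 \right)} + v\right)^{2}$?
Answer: $\frac{11202409}{529} \approx 21177.0$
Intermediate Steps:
$k = \frac{11}{23}$ ($k = \frac{22}{46} = 22 \cdot \frac{1}{46} = \frac{11}{23} \approx 0.47826$)
$v = - \frac{2841}{23}$ ($v = \left(-32 + \frac{11}{23}\right) - 92 = - \frac{725}{23} - 92 = - \frac{2841}{23} \approx -123.52$)
$\left(I{\left(-22 \right)} + v\right)^{2} = \left(-22 - \frac{2841}{23}\right)^{2} = \left(- \frac{3347}{23}\right)^{2} = \frac{11202409}{529}$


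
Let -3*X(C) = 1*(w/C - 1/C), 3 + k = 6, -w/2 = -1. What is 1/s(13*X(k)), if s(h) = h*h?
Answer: 81/169 ≈ 0.47929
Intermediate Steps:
w = 2 (w = -2*(-1) = 2)
k = 3 (k = -3 + 6 = 3)
X(C) = -1/(3*C) (X(C) = -(2/C - 1/C)/3 = -1/(3*C))
s(h) = h²
1/s(13*X(k)) = 1/((13*(-⅓/3))²) = 1/((13*(-⅓*⅓))²) = 1/((13*(-⅑))²) = 1/((-13/9)²) = 1/(169/81) = 81/169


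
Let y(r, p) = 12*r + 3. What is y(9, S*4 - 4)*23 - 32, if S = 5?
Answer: 2521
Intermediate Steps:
y(r, p) = 3 + 12*r
y(9, S*4 - 4)*23 - 32 = (3 + 12*9)*23 - 32 = (3 + 108)*23 - 32 = 111*23 - 32 = 2553 - 32 = 2521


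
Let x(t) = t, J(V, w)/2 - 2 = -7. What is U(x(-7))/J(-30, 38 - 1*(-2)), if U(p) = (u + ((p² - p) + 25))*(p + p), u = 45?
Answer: 882/5 ≈ 176.40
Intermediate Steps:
J(V, w) = -10 (J(V, w) = 4 + 2*(-7) = 4 - 14 = -10)
U(p) = 2*p*(70 + p² - p) (U(p) = (45 + ((p² - p) + 25))*(p + p) = (45 + (25 + p² - p))*(2*p) = (70 + p² - p)*(2*p) = 2*p*(70 + p² - p))
U(x(-7))/J(-30, 38 - 1*(-2)) = (2*(-7)*(70 + (-7)² - 1*(-7)))/(-10) = (2*(-7)*(70 + 49 + 7))*(-⅒) = (2*(-7)*126)*(-⅒) = -1764*(-⅒) = 882/5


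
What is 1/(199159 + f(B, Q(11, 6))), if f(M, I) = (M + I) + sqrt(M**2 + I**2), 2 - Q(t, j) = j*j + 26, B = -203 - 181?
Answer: 198715/39487500169 - 12*sqrt(1049)/39487500169 ≈ 5.0225e-6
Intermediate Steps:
B = -384
Q(t, j) = -24 - j**2 (Q(t, j) = 2 - (j*j + 26) = 2 - (j**2 + 26) = 2 - (26 + j**2) = 2 + (-26 - j**2) = -24 - j**2)
f(M, I) = I + M + sqrt(I**2 + M**2) (f(M, I) = (I + M) + sqrt(I**2 + M**2) = I + M + sqrt(I**2 + M**2))
1/(199159 + f(B, Q(11, 6))) = 1/(199159 + ((-24 - 1*6**2) - 384 + sqrt((-24 - 1*6**2)**2 + (-384)**2))) = 1/(199159 + ((-24 - 1*36) - 384 + sqrt((-24 - 1*36)**2 + 147456))) = 1/(199159 + ((-24 - 36) - 384 + sqrt((-24 - 36)**2 + 147456))) = 1/(199159 + (-60 - 384 + sqrt((-60)**2 + 147456))) = 1/(199159 + (-60 - 384 + sqrt(3600 + 147456))) = 1/(199159 + (-60 - 384 + sqrt(151056))) = 1/(199159 + (-60 - 384 + 12*sqrt(1049))) = 1/(199159 + (-444 + 12*sqrt(1049))) = 1/(198715 + 12*sqrt(1049))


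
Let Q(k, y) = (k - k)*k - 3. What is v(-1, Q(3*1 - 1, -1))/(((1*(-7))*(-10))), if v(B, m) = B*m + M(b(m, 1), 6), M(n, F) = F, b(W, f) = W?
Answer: 9/70 ≈ 0.12857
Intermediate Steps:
Q(k, y) = -3 (Q(k, y) = 0*k - 3 = 0 - 3 = -3)
v(B, m) = 6 + B*m (v(B, m) = B*m + 6 = 6 + B*m)
v(-1, Q(3*1 - 1, -1))/(((1*(-7))*(-10))) = (6 - 1*(-3))/(((1*(-7))*(-10))) = (6 + 3)/((-7*(-10))) = 9/70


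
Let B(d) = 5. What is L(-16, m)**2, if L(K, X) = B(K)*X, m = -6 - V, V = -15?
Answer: 2025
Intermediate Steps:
m = 9 (m = -6 - 1*(-15) = -6 + 15 = 9)
L(K, X) = 5*X
L(-16, m)**2 = (5*9)**2 = 45**2 = 2025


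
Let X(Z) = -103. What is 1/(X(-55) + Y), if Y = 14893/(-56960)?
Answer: -56960/5881773 ≈ -0.0096842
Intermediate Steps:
Y = -14893/56960 (Y = 14893*(-1/56960) = -14893/56960 ≈ -0.26146)
1/(X(-55) + Y) = 1/(-103 - 14893/56960) = 1/(-5881773/56960) = -56960/5881773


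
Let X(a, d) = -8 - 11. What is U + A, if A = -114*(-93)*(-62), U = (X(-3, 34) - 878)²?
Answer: 147285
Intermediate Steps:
X(a, d) = -19
U = 804609 (U = (-19 - 878)² = (-897)² = 804609)
A = -657324 (A = 10602*(-62) = -657324)
U + A = 804609 - 657324 = 147285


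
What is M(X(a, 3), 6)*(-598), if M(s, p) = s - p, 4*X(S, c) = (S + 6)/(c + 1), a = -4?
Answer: 14053/4 ≈ 3513.3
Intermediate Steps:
X(S, c) = (6 + S)/(4*(1 + c)) (X(S, c) = ((S + 6)/(c + 1))/4 = ((6 + S)/(1 + c))/4 = (6 + S)/(4*(1 + c)))
M(X(a, 3), 6)*(-598) = ((6 - 4)/(4*(1 + 3)) - 1*6)*(-598) = ((¼)*2/4 - 6)*(-598) = ((¼)*(¼)*2 - 6)*(-598) = (⅛ - 6)*(-598) = -47/8*(-598) = 14053/4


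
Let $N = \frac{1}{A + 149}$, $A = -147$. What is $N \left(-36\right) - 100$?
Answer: $-118$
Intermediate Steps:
$N = \frac{1}{2}$ ($N = \frac{1}{-147 + 149} = \frac{1}{2} \approx 0.5$)
$N \left(-36\right) - 100 = \frac{1}{2} \left(-36\right) - 100 = -18 - 100 = -118$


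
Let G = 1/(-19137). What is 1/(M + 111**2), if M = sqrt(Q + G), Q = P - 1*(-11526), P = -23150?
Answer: 235786977/2905353792106 - I*sqrt(4256996733993)/2905353792106 ≈ 8.1156e-5 - 7.1015e-7*I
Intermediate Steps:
Q = -11624 (Q = -23150 - 1*(-11526) = -23150 + 11526 = -11624)
G = -1/19137 ≈ -5.2255e-5
M = I*sqrt(4256996733993)/19137 (M = sqrt(-11624 - 1/19137) = sqrt(-222448489/19137) = I*sqrt(4256996733993)/19137 ≈ 107.81*I)
1/(M + 111**2) = 1/(I*sqrt(4256996733993)/19137 + 111**2) = 1/(I*sqrt(4256996733993)/19137 + 12321) = 1/(12321 + I*sqrt(4256996733993)/19137)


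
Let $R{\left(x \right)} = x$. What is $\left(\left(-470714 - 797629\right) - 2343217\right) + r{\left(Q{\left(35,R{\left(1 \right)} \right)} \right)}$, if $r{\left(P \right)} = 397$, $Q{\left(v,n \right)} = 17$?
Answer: $-3611163$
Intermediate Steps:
$\left(\left(-470714 - 797629\right) - 2343217\right) + r{\left(Q{\left(35,R{\left(1 \right)} \right)} \right)} = \left(\left(-470714 - 797629\right) - 2343217\right) + 397 = \left(-1268343 - 2343217\right) + 397 = -3611560 + 397 = -3611163$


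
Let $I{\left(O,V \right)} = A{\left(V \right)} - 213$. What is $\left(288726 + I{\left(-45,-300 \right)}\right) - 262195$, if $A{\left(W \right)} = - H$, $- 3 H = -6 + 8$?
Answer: $\frac{78956}{3} \approx 26319.0$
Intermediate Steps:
$H = - \frac{2}{3}$ ($H = - \frac{-6 + 8}{3} = \left(- \frac{1}{3}\right) 2 = - \frac{2}{3} \approx -0.66667$)
$A{\left(W \right)} = \frac{2}{3}$ ($A{\left(W \right)} = \left(-1\right) \left(- \frac{2}{3}\right) = \frac{2}{3}$)
$I{\left(O,V \right)} = - \frac{637}{3}$ ($I{\left(O,V \right)} = \frac{2}{3} - 213 = - \frac{637}{3}$)
$\left(288726 + I{\left(-45,-300 \right)}\right) - 262195 = \left(288726 - \frac{637}{3}\right) - 262195 = \frac{865541}{3} - 262195 = \frac{78956}{3}$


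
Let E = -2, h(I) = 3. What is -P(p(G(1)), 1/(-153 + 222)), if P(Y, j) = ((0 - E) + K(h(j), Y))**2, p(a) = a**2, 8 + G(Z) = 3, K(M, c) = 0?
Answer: -4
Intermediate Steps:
G(Z) = -5 (G(Z) = -8 + 3 = -5)
P(Y, j) = 4 (P(Y, j) = ((0 - 1*(-2)) + 0)**2 = ((0 + 2) + 0)**2 = (2 + 0)**2 = 2**2 = 4)
-P(p(G(1)), 1/(-153 + 222)) = -1*4 = -4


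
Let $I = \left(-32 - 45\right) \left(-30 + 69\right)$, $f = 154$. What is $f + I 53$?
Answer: $-159005$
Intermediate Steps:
$I = -3003$ ($I = \left(-77\right) 39 = -3003$)
$f + I 53 = 154 - 159159 = -159005$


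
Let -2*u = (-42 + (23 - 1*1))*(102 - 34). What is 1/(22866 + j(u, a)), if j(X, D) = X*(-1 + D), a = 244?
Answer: 1/188106 ≈ 5.3161e-6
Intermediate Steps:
u = 680 (u = -(-42 + (23 - 1*1))*(102 - 34)/2 = -(-42 + (23 - 1))*68/2 = -(-42 + 22)*68/2 = -(-10)*68 = -½*(-1360) = 680)
1/(22866 + j(u, a)) = 1/(22866 + 680*(-1 + 244)) = 1/(22866 + 680*243) = 1/(22866 + 165240) = 1/188106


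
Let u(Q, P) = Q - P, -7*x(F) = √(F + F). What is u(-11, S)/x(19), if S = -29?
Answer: -63*√38/19 ≈ -20.440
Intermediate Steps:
x(F) = -√2*√F/7 (x(F) = -√(F + F)/7 = -√2*√F/7)
u(-11, S)/x(19) = (-11 - 1*(-29))/((-√2*√19/7)) = (-11 + 29)/((-√38/7)) = 18*(-7*√38/38) = -63*√38/19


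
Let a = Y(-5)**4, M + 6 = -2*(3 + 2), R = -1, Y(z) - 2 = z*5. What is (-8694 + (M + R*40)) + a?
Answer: 271091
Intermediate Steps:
Y(z) = 2 + 5*z (Y(z) = 2 + z*5 = 2 + 5*z)
M = -16 (M = -6 - 2*(3 + 2) = -6 - 2*5 = -6 - 10 = -16)
a = 279841 (a = (2 + 5*(-5))**4 = (2 - 25)**4 = (-23)**4 = 279841)
(-8694 + (M + R*40)) + a = (-8694 + (-16 - 1*40)) + 279841 = (-8694 + (-16 - 40)) + 279841 = (-8694 - 56) + 279841 = -8750 + 279841 = 271091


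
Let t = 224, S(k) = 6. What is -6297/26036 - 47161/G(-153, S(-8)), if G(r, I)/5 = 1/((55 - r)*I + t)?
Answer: -1807444979197/130180 ≈ -1.3884e+7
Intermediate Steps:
G(r, I) = 5/(224 + I*(55 - r)) (G(r, I) = 5/((55 - r)*I + 224) = 5/(I*(55 - r) + 224) = 5/(224 + I*(55 - r)))
-6297/26036 - 47161/G(-153, S(-8)) = -6297/26036 - 47161/(5/(224 + 55*6 - 1*6*(-153))) = -6297*1/26036 - 47161/(5/(224 + 330 + 918)) = -6297/26036 - 47161/(5/1472) = -6297/26036 - 47161/(5*(1/1472)) = -6297/26036 - 47161/5/1472 = -6297/26036 - 47161*1472/5 = -6297/26036 - 69420992/5 = -1807444979197/130180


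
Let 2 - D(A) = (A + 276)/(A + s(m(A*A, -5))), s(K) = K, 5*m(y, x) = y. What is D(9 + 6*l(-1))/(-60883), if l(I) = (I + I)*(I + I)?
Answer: -3/237842 ≈ -1.2613e-5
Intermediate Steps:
m(y, x) = y/5
l(I) = 4*I² (l(I) = (2*I)*(2*I) = 4*I²)
D(A) = 2 - (276 + A)/(A + A²/5) (D(A) = 2 - (A + 276)/(A + (A*A)/5) = 2 - (276 + A)/(A + A²/5))
D(9 + 6*l(-1))/(-60883) = ((-1380 + 2*(9 + 6*(4*(-1)²))² + 5*(9 + 6*(4*(-1)²)))/((9 + 6*(4*(-1)²))*(5 + (9 + 6*(4*(-1)²)))))/(-60883) = ((-1380 + 2*(9 + 6*(4*1))² + 5*(9 + 6*(4*1)))/((9 + 6*(4*1))*(5 + (9 + 6*(4*1)))))*(-1/60883) = ((-1380 + 2*(9 + 6*4)² + 5*(9 + 6*4))/((9 + 6*4)*(5 + (9 + 6*4))))*(-1/60883) = ((-1380 + 2*(9 + 24)² + 5*(9 + 24))/((9 + 24)*(5 + (9 + 24))))*(-1/60883) = ((-1380 + 2*33² + 5*33)/(33*(5 + 33)))*(-1/60883) = ((1/33)*(-1380 + 2*1089 + 165)/38)*(-1/60883) = ((1/33)*(1/38)*(-1380 + 2178 + 165))*(-1/60883) = ((1/33)*(1/38)*963)*(-1/60883) = (321/418)*(-1/60883) = -3/237842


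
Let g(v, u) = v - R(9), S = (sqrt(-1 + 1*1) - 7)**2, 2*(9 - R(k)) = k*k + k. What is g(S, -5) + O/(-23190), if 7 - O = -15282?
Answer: 1955861/23190 ≈ 84.341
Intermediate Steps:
O = 15289 (O = 7 - 1*(-15282) = 7 + 15282 = 15289)
R(k) = 9 - k/2 - k**2/2 (R(k) = 9 - (k*k + k)/2 = 9 - (k**2 + k)/2 = 9 - (k + k**2)/2 = 9 + (-k/2 - k**2/2) = 9 - k/2 - k**2/2)
S = 49 (S = (sqrt(-1 + 1) - 7)**2 = (sqrt(0) - 7)**2 = (0 - 7)**2 = (-7)**2 = 49)
g(v, u) = 36 + v (g(v, u) = v - (9 - 1/2*9 - 1/2*9**2) = v - (9 - 9/2 - 1/2*81) = v - (9 - 9/2 - 81/2) = v - 1*(-36) = v + 36 = 36 + v)
g(S, -5) + O/(-23190) = (36 + 49) + 15289/(-23190) = 85 + 15289*(-1/23190) = 85 - 15289/23190 = 1955861/23190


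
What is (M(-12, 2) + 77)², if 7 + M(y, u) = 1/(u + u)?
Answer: 78961/16 ≈ 4935.1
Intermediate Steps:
M(y, u) = -7 + 1/(2*u) (M(y, u) = -7 + 1/(u + u) = -7 + 1/(2*u))
(M(-12, 2) + 77)² = ((-7 + (½)/2) + 77)² = ((-7 + (½)*(½)) + 77)² = ((-7 + ¼) + 77)² = (-27/4 + 77)² = (281/4)² = 78961/16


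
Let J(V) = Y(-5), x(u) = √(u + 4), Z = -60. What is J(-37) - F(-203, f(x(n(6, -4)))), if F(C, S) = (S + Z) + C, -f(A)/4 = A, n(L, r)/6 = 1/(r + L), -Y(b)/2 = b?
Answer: 273 + 4*√7 ≈ 283.58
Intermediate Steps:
Y(b) = -2*b
n(L, r) = 6/(L + r) (n(L, r) = 6/(r + L) = 6/(L + r))
x(u) = √(4 + u)
f(A) = -4*A
J(V) = 10 (J(V) = -2*(-5) = 10)
F(C, S) = -60 + C + S (F(C, S) = (S - 60) + C = (-60 + S) + C = -60 + C + S)
J(-37) - F(-203, f(x(n(6, -4)))) = 10 - (-60 - 203 - 4*√(4 + 6/(6 - 4))) = 10 - (-60 - 203 - 4*√(4 + 6/2)) = 10 - (-60 - 203 - 4*√(4 + 6*(½))) = 10 - (-60 - 203 - 4*√(4 + 3)) = 10 - (-60 - 203 - 4*√7) = 10 - (-263 - 4*√7) = 10 + (263 + 4*√7) = 273 + 4*√7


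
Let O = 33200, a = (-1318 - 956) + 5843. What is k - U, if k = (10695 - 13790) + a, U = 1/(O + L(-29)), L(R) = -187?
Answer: 15648161/33013 ≈ 474.00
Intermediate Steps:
a = 3569 (a = -2274 + 5843 = 3569)
U = 1/33013 (U = 1/(33200 - 187) = 1/33013 ≈ 3.0291e-5)
k = 474 (k = (10695 - 13790) + 3569 = -3095 + 3569 = 474)
k - U = 474 - 1*1/33013 = 474 - 1/33013 = 15648161/33013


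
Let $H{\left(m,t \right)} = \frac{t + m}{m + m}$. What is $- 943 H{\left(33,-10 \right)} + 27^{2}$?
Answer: $\frac{26425}{66} \approx 400.38$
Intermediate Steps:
$H{\left(m,t \right)} = \frac{m + t}{2 m}$
$- 943 H{\left(33,-10 \right)} + 27^{2} = - 943 \frac{33 - 10}{2 \cdot 33} + 27^{2} = - 943 \cdot \frac{1}{2} \cdot \frac{1}{33} \cdot 23 + 729 = \left(-943\right) \frac{23}{66} + 729 = - \frac{21689}{66} + 729 = \frac{26425}{66}$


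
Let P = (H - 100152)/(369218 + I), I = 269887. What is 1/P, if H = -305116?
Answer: -639105/405268 ≈ -1.5770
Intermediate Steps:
P = -405268/639105 (P = (-305116 - 100152)/(369218 + 269887) = -405268/639105 ≈ -0.63412)
1/P = 1/(-405268/639105) = -639105/405268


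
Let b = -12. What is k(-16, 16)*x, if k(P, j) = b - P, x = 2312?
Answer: 9248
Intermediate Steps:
k(P, j) = -12 - P
k(-16, 16)*x = (-12 - 1*(-16))*2312 = (-12 + 16)*2312 = 4*2312 = 9248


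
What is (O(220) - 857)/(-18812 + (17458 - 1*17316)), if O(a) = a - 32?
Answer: 669/18670 ≈ 0.035833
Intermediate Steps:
O(a) = -32 + a
(O(220) - 857)/(-18812 + (17458 - 1*17316)) = ((-32 + 220) - 857)/(-18812 + (17458 - 1*17316)) = (188 - 857)/(-18812 + (17458 - 17316)) = -669/(-18812 + 142) = -669/(-18670) = -669*(-1/18670) = 669/18670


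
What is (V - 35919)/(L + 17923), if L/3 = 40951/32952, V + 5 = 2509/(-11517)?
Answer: -4544511559528/2267780026611 ≈ -2.0039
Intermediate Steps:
V = -60094/11517 (V = -5 + 2509/(-11517) = -5 + 2509*(-1/11517) = -5 - 2509/11517 = -60094/11517 ≈ -5.2178)
L = 40951/10984 (L = 3*(40951/32952) = 40951/10984 ≈ 3.7282)
(V - 35919)/(L + 17923) = (-60094/11517 - 35919)/(40951/10984 + 17923) = -413739217/(11517*196907183/10984) = -413739217/11517*10984/196907183 = -4544511559528/2267780026611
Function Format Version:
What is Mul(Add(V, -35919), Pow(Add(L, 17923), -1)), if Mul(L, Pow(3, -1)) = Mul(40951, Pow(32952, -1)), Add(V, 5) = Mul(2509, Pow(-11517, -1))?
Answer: Rational(-4544511559528, 2267780026611) ≈ -2.0039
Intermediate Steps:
V = Rational(-60094, 11517) (V = Add(-5, Mul(2509, Pow(-11517, -1))) = Add(-5, Mul(2509, Rational(-1, 11517))) = Add(-5, Rational(-2509, 11517)) = Rational(-60094, 11517) ≈ -5.2178)
L = Rational(40951, 10984) (L = Mul(3, Mul(40951, Pow(32952, -1))) = Mul(3, Mul(40951, Rational(1, 32952))) = Mul(3, Rational(40951, 32952)) = Rational(40951, 10984) ≈ 3.7282)
Mul(Add(V, -35919), Pow(Add(L, 17923), -1)) = Mul(Add(Rational(-60094, 11517), -35919), Pow(Add(Rational(40951, 10984), 17923), -1)) = Mul(Rational(-413739217, 11517), Pow(Rational(196907183, 10984), -1)) = Mul(Rational(-413739217, 11517), Rational(10984, 196907183)) = Rational(-4544511559528, 2267780026611)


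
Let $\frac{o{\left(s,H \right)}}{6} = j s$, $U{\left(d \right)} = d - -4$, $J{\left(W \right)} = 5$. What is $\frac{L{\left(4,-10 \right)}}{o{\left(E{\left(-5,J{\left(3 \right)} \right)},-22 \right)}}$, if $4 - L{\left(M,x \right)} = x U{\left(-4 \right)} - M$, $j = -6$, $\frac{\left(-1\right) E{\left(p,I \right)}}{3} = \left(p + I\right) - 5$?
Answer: $- \frac{2}{135} \approx -0.014815$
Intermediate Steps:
$U{\left(d \right)} = 4 + d$ ($U{\left(d \right)} = d + 4 = 4 + d$)
$E{\left(p,I \right)} = 15 - 3 I - 3 p$ ($E{\left(p,I \right)} = - 3 \left(\left(p + I\right) - 5\right) = - 3 \left(\left(I + p\right) - 5\right) = - 3 \left(-5 + I + p\right) = 15 - 3 I - 3 p$)
$L{\left(M,x \right)} = 4 + M$ ($L{\left(M,x \right)} = 4 - \left(x \left(4 - 4\right) - M\right) = 4 - \left(x 0 - M\right) = 4 - \left(0 - M\right) = 4 - - M = 4 + M$)
$o{\left(s,H \right)} = - 36 s$ ($o{\left(s,H \right)} = 6 \left(- 6 s\right) = - 36 s$)
$\frac{L{\left(4,-10 \right)}}{o{\left(E{\left(-5,J{\left(3 \right)} \right)},-22 \right)}} = \frac{4 + 4}{\left(-36\right) \left(15 - 15 - -15\right)} = \frac{8}{\left(-36\right) \left(15 - 15 + 15\right)} = \frac{8}{\left(-36\right) 15} = \frac{8}{-540} = 8 \left(- \frac{1}{540}\right) = - \frac{2}{135}$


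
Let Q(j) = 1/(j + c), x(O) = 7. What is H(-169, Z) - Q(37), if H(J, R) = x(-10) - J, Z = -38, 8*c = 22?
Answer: 27980/159 ≈ 175.97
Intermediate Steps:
c = 11/4 (c = (1/8)*22 = 11/4 ≈ 2.7500)
Q(j) = 1/(11/4 + j) (Q(j) = 1/(j + 11/4) = 1/(11/4 + j))
H(J, R) = 7 - J
H(-169, Z) - Q(37) = (7 - 1*(-169)) - 4/(11 + 4*37) = (7 + 169) - 4/(11 + 148) = 176 - 4/159 = 27980/159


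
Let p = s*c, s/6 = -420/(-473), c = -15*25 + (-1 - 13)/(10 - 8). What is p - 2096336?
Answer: -992529568/473 ≈ -2.0984e+6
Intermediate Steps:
c = -382 (c = -375 - 14/2 = -375 - 14*½ = -375 - 7 = -382)
s = 2520/473 (s = 6*(-420/(-473)) = 6*(-420*(-1/473)) = 6*(420/473) = 2520/473 ≈ 5.3277)
p = -962640/473 (p = (2520/473)*(-382) = -962640/473 ≈ -2035.2)
p - 2096336 = -962640/473 - 2096336 = -992529568/473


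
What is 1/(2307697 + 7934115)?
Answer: 1/10241812 ≈ 9.7639e-8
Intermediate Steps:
1/(2307697 + 7934115) = 1/10241812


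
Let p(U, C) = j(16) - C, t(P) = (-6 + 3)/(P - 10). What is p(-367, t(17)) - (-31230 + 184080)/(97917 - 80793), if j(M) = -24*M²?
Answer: -122914595/19978 ≈ -6152.5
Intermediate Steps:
t(P) = -3/(-10 + P)
p(U, C) = -6144 - C (p(U, C) = -24*16² - C = -24*256 - C = -6144 - C)
p(-367, t(17)) - (-31230 + 184080)/(97917 - 80793) = (-6144 - (-3)/(-10 + 17)) - (-31230 + 184080)/(97917 - 80793) = (-6144 - (-3)/7) - 152850/17124 = (-6144 - 1*(-3/7)) - 1*25475/2854 = (-6144 + 3/7) - 25475/2854 = -43005/7 - 25475/2854 = -122914595/19978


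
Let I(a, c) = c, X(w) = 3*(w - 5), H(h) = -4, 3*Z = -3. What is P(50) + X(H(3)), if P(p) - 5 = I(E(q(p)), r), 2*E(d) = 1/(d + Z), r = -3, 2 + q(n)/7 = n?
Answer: -25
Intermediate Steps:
Z = -1 (Z = (⅓)*(-3) = -1)
q(n) = -14 + 7*n
X(w) = -15 + 3*w (X(w) = 3*(-5 + w) = -15 + 3*w)
E(d) = 1/(2*(-1 + d)) (E(d) = 1/(2*(d - 1)) = 1/(2*(-1 + d)))
P(p) = 2 (P(p) = 5 - 3 = 2)
P(50) + X(H(3)) = 2 + (-15 + 3*(-4)) = 2 + (-15 - 12) = 2 - 27 = -25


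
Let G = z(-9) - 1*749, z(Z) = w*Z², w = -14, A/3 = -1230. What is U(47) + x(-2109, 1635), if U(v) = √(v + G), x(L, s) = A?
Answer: -3690 + 6*I*√51 ≈ -3690.0 + 42.849*I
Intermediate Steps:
A = -3690 (A = 3*(-1230) = -3690)
x(L, s) = -3690
z(Z) = -14*Z²
G = -1883 (G = -14*(-9)² - 1*749 = -14*81 - 749 = -1134 - 749 = -1883)
U(v) = √(-1883 + v) (U(v) = √(v - 1883) = √(-1883 + v))
U(47) + x(-2109, 1635) = √(-1883 + 47) - 3690 = √(-1836) - 3690 = 6*I*√51 - 3690 = -3690 + 6*I*√51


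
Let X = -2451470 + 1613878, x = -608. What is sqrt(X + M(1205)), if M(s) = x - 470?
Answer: I*sqrt(838670) ≈ 915.79*I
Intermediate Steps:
M(s) = -1078 (M(s) = -608 - 470 = -1078)
X = -837592
sqrt(X + M(1205)) = sqrt(-837592 - 1078) = sqrt(-838670) = I*sqrt(838670)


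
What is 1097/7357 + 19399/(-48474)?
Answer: -89542465/356623218 ≈ -0.25108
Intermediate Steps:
1097/7357 + 19399/(-48474) = 1097*(1/7357) + 19399*(-1/48474) = 1097/7357 - 19399/48474 = -89542465/356623218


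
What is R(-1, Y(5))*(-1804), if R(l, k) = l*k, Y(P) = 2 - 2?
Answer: 0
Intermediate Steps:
Y(P) = 0
R(l, k) = k*l
R(-1, Y(5))*(-1804) = (0*(-1))*(-1804) = 0*(-1804) = 0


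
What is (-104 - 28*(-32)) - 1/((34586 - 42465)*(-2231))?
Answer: 13921814807/17578049 ≈ 792.00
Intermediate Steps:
(-104 - 28*(-32)) - 1/((34586 - 42465)*(-2231)) = (-104 + 896) - (-1)/((-7879)*2231) = 792 - (-1)*(-1)/(7879*2231) = 792 - 1*1/17578049 = 792 - 1/17578049 = 13921814807/17578049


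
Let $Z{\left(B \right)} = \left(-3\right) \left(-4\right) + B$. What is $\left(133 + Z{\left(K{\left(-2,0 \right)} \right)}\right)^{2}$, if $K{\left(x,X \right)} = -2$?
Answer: $20449$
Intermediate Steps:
$Z{\left(B \right)} = 12 + B$
$\left(133 + Z{\left(K{\left(-2,0 \right)} \right)}\right)^{2} = \left(133 + \left(12 - 2\right)\right)^{2} = \left(133 + 10\right)^{2} = 143^{2} = 20449$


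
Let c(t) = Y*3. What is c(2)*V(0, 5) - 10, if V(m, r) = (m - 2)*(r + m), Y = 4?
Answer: -130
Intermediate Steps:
V(m, r) = (-2 + m)*(m + r)
c(t) = 12 (c(t) = 4*3 = 12)
c(2)*V(0, 5) - 10 = 12*(0² - 2*0 - 2*5 + 0*5) - 10 = 12*(0 + 0 - 10 + 0) - 10 = 12*(-10) - 10 = -120 - 10 = -130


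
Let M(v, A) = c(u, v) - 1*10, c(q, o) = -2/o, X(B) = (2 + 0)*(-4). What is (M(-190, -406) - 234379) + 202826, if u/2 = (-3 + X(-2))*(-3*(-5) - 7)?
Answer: -2998484/95 ≈ -31563.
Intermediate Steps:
X(B) = -8 (X(B) = 2*(-4) = -8)
u = -176 (u = 2*((-3 - 8)*(-3*(-5) - 7)) = 2*(-11*(15 - 7)) = 2*(-11*8) = 2*(-88) = -176)
M(v, A) = -10 - 2/v (M(v, A) = -2/v - 1*10 = -2/v - 10 = -10 - 2/v)
(M(-190, -406) - 234379) + 202826 = ((-10 - 2/(-190)) - 234379) + 202826 = ((-10 - 2*(-1/190)) - 234379) + 202826 = ((-10 + 1/95) - 234379) + 202826 = (-949/95 - 234379) + 202826 = -22266954/95 + 202826 = -2998484/95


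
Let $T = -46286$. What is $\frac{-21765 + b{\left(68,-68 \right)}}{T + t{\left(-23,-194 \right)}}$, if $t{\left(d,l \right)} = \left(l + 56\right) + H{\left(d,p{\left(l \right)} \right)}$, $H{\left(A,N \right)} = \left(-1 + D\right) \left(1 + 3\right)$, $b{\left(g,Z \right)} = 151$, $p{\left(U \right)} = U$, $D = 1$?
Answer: $\frac{10807}{23212} \approx 0.46558$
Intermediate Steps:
$H{\left(A,N \right)} = 0$ ($H{\left(A,N \right)} = \left(-1 + 1\right) \left(1 + 3\right) = 0 \cdot 4 = 0$)
$t{\left(d,l \right)} = 56 + l$ ($t{\left(d,l \right)} = \left(l + 56\right) + 0 = \left(56 + l\right) + 0 = 56 + l$)
$\frac{-21765 + b{\left(68,-68 \right)}}{T + t{\left(-23,-194 \right)}} = \frac{-21765 + 151}{-46286 + \left(56 - 194\right)} = - \frac{21614}{-46286 - 138} = - \frac{21614}{-46424} = \left(-21614\right) \left(- \frac{1}{46424}\right) = \frac{10807}{23212}$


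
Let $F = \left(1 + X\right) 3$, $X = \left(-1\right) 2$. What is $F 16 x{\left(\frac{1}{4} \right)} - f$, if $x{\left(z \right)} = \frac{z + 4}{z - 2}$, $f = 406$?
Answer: $- \frac{2026}{7} \approx -289.43$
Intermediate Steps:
$X = -2$
$x{\left(z \right)} = \frac{4 + z}{-2 + z}$
$F = -3$ ($F = \left(1 - 2\right) 3 = \left(-1\right) 3 = -3$)
$F 16 x{\left(\frac{1}{4} \right)} - f = \left(-3\right) 16 \frac{4 + \frac{1}{4}}{-2 + \frac{1}{4}} - 406 = - 48 \frac{4 + \frac{1}{4}}{-2 + \frac{1}{4}} - 406 = - 48 \frac{1}{- \frac{7}{4}} \cdot \frac{17}{4} - 406 = - 48 \left(\left(- \frac{4}{7}\right) \frac{17}{4}\right) - 406 = \left(-48\right) \left(- \frac{17}{7}\right) - 406 = \frac{816}{7} - 406 = - \frac{2026}{7}$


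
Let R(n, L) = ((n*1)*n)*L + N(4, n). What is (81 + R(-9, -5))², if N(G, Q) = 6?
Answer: 101124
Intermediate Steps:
R(n, L) = 6 + L*n² (R(n, L) = ((n*1)*n)*L + 6 = (n*n)*L + 6 = n²*L + 6 = L*n² + 6 = 6 + L*n²)
(81 + R(-9, -5))² = (81 + (6 - 5*(-9)²))² = (81 + (6 - 5*81))² = (81 + (6 - 405))² = (81 - 399)² = (-318)² = 101124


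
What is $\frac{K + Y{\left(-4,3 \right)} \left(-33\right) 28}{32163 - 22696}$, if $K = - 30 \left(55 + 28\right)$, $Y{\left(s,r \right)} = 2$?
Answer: $- \frac{4338}{9467} \approx -0.45822$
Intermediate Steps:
$K = -2490$ ($K = \left(-30\right) 83 = -2490$)
$\frac{K + Y{\left(-4,3 \right)} \left(-33\right) 28}{32163 - 22696} = \frac{-2490 + 2 \left(-33\right) 28}{32163 - 22696} = \frac{-2490 - 1848}{32163 - 22696} = \frac{-2490 - 1848}{9467} = \left(-4338\right) \frac{1}{9467} = - \frac{4338}{9467}$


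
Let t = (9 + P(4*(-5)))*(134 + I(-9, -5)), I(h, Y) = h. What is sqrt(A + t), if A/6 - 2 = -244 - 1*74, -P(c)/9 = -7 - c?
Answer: 2*I*sqrt(3849) ≈ 124.08*I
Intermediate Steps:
P(c) = 63 + 9*c (P(c) = -9*(-7 - c) = 63 + 9*c)
t = -13500 (t = (9 + (63 + 9*(4*(-5))))*(134 - 9) = (9 + (63 + 9*(-20)))*125 = (9 + (63 - 180))*125 = (9 - 117)*125 = -108*125 = -13500)
A = -1896 (A = 12 + 6*(-244 - 1*74) = 12 + 6*(-244 - 74) = 12 + 6*(-318) = 12 - 1908 = -1896)
sqrt(A + t) = sqrt(-1896 - 13500) = sqrt(-15396) = 2*I*sqrt(3849)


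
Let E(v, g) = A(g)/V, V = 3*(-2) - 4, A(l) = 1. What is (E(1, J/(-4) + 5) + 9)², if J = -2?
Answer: 7921/100 ≈ 79.210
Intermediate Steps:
V = -10 (V = -6 - 4 = -10)
E(v, g) = -⅒ (E(v, g) = 1/(-10) = 1*(-⅒) = -⅒)
(E(1, J/(-4) + 5) + 9)² = (-⅒ + 9)² = (89/10)² = 7921/100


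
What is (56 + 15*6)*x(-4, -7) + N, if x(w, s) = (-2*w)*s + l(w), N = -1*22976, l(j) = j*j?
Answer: -28816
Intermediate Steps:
l(j) = j²
N = -22976
x(w, s) = w² - 2*s*w (x(w, s) = (-2*w)*s + w² = -2*s*w + w² = w² - 2*s*w)
(56 + 15*6)*x(-4, -7) + N = (56 + 15*6)*(-4*(-4 - 2*(-7))) - 22976 = (56 + 90)*(-4*(-4 + 14)) - 22976 = 146*(-4*10) - 22976 = 146*(-40) - 22976 = -5840 - 22976 = -28816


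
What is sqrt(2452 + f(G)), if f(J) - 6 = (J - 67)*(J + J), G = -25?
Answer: sqrt(7058) ≈ 84.012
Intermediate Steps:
f(J) = 6 + 2*J*(-67 + J) (f(J) = 6 + (J - 67)*(J + J) = 6 + (-67 + J)*(2*J) = 6 + 2*J*(-67 + J))
sqrt(2452 + f(G)) = sqrt(2452 + (6 - 134*(-25) + 2*(-25)**2)) = sqrt(2452 + (6 + 3350 + 2*625)) = sqrt(2452 + (6 + 3350 + 1250)) = sqrt(2452 + 4606) = sqrt(7058)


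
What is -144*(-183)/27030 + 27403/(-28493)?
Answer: 1690741/128360965 ≈ 0.013172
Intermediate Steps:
-144*(-183)/27030 + 27403/(-28493) = 26352*(1/27030) + 27403*(-1/28493) = 4392/4505 - 27403/28493 = 1690741/128360965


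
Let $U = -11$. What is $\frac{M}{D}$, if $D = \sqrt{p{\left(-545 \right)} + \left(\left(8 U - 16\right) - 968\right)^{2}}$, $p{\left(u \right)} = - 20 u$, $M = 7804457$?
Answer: $\frac{7804457 \sqrt{290021}}{580042} \approx 7246.0$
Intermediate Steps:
$D = 2 \sqrt{290021}$ ($D = \sqrt{\left(-20\right) \left(-545\right) + \left(\left(8 \left(-11\right) - 16\right) - 968\right)^{2}} = \sqrt{10900 + \left(\left(-88 - 16\right) - 968\right)^{2}} = \sqrt{10900 + \left(-104 - 968\right)^{2}} = \sqrt{10900 + \left(-1072\right)^{2}} = \sqrt{10900 + 1149184} = \sqrt{1160084} = 2 \sqrt{290021} \approx 1077.1$)
$\frac{M}{D} = \frac{7804457}{2 \sqrt{290021}} = 7804457 \frac{\sqrt{290021}}{580042} = \frac{7804457 \sqrt{290021}}{580042}$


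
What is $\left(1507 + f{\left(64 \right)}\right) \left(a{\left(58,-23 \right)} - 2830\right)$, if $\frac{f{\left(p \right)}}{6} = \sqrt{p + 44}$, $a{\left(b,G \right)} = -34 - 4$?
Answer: $-4322076 - 103248 \sqrt{3} \approx -4.5009 \cdot 10^{6}$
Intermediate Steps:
$a{\left(b,G \right)} = -38$ ($a{\left(b,G \right)} = -34 - 4 = -38$)
$f{\left(p \right)} = 6 \sqrt{44 + p}$ ($f{\left(p \right)} = 6 \sqrt{p + 44} = 6 \sqrt{44 + p}$)
$\left(1507 + f{\left(64 \right)}\right) \left(a{\left(58,-23 \right)} - 2830\right) = \left(1507 + 6 \sqrt{44 + 64}\right) \left(-38 - 2830\right) = \left(1507 + 6 \sqrt{108}\right) \left(-2868\right) = \left(1507 + 6 \cdot 6 \sqrt{3}\right) \left(-2868\right) = \left(1507 + 36 \sqrt{3}\right) \left(-2868\right) = -4322076 - 103248 \sqrt{3}$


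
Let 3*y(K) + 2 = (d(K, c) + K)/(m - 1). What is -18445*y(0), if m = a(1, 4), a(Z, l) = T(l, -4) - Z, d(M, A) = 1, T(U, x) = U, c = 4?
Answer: 18445/2 ≈ 9222.5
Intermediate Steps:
a(Z, l) = l - Z
m = 3 (m = 4 - 1*1 = 4 - 1 = 3)
y(K) = -1/2 + K/6 (y(K) = -2/3 + ((1 + K)/(3 - 1))/3 = -2/3 + ((1 + K)/2)/3 = -2/3 + ((1 + K)*(1/2))/3 = -2/3 + (1/2 + K/2)/3 = -2/3 + (1/6 + K/6) = -1/2 + K/6)
-18445*y(0) = -18445*(-1/2 + (1/6)*0) = -18445*(-1/2 + 0) = -18445*(-1/2) = 18445/2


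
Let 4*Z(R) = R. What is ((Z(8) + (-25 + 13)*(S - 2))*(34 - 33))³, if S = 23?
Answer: -15625000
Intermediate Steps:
Z(R) = R/4
((Z(8) + (-25 + 13)*(S - 2))*(34 - 33))³ = (((¼)*8 + (-25 + 13)*(23 - 2))*(34 - 33))³ = ((2 - 12*21)*1)³ = ((2 - 252)*1)³ = (-250*1)³ = (-250)³ = -15625000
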